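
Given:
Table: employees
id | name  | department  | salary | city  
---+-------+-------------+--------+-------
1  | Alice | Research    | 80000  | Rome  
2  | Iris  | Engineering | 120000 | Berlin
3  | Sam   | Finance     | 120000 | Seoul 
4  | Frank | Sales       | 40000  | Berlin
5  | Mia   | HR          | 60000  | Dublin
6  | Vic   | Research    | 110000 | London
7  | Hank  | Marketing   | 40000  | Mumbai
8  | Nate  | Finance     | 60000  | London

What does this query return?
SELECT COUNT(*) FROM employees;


COUNT(*) counts all rows

8


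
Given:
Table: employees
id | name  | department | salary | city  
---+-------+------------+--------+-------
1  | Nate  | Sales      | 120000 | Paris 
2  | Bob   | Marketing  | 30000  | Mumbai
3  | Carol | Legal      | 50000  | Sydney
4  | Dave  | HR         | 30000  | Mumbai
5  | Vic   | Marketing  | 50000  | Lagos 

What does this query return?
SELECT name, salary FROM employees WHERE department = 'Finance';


Filtering: department = 'Finance'
Matching rows: 0

Empty result set (0 rows)


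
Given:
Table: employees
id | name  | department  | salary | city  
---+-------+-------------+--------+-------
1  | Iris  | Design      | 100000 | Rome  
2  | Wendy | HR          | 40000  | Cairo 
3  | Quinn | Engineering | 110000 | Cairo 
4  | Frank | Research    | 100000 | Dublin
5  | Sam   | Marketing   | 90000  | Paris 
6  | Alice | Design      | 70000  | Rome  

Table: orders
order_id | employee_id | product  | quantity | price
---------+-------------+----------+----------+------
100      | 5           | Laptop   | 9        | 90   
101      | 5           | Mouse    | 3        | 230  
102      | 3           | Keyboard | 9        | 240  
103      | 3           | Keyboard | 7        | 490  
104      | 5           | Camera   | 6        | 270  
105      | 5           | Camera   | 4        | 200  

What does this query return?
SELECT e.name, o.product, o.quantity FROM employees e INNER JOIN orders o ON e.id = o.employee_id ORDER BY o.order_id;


Joining employees.id = orders.employee_id:
  employee Sam (id=5) -> order Laptop
  employee Sam (id=5) -> order Mouse
  employee Quinn (id=3) -> order Keyboard
  employee Quinn (id=3) -> order Keyboard
  employee Sam (id=5) -> order Camera
  employee Sam (id=5) -> order Camera


6 rows:
Sam, Laptop, 9
Sam, Mouse, 3
Quinn, Keyboard, 9
Quinn, Keyboard, 7
Sam, Camera, 6
Sam, Camera, 4


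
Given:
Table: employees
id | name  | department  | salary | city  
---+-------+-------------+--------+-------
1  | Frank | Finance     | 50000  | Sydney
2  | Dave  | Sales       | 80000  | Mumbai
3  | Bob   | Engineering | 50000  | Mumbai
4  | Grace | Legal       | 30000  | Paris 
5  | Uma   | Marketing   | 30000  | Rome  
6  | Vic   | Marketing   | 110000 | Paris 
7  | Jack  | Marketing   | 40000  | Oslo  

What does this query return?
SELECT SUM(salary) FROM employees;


SUM(salary) = 50000 + 80000 + 50000 + 30000 + 30000 + 110000 + 40000 = 390000

390000


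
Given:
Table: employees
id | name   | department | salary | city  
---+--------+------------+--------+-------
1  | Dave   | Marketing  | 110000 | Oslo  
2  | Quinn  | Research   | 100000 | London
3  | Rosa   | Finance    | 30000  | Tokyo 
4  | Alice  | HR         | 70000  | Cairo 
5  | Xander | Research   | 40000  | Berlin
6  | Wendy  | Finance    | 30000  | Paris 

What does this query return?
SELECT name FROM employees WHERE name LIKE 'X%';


LIKE 'X%' matches names starting with 'X'
Matching: 1

1 rows:
Xander


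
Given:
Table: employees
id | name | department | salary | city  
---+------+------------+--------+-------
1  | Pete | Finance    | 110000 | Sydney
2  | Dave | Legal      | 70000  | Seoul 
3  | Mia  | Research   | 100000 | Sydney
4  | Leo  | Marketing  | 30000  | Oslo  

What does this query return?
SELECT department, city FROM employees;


Projecting columns: department, city

4 rows:
Finance, Sydney
Legal, Seoul
Research, Sydney
Marketing, Oslo


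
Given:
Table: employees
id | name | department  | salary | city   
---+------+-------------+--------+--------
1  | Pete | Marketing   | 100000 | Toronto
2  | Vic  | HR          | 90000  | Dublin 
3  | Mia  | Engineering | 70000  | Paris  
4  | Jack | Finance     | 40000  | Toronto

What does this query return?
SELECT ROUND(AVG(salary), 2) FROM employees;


SUM(salary) = 300000
COUNT = 4
ROUND(AVG, 2) = ROUND(300000 / 4, 2) = 75000.0

75000.0


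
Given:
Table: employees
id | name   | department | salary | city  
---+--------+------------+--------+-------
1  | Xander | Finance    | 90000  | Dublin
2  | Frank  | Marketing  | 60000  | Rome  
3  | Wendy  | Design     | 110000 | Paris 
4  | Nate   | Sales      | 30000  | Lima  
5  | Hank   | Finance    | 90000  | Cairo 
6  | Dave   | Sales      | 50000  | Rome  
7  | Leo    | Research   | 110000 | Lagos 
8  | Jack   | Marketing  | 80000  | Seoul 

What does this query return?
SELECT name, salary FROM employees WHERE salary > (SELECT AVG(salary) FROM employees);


Subquery: AVG(salary) = 77500.0
Filtering: salary > 77500.0
  Xander (90000) -> MATCH
  Wendy (110000) -> MATCH
  Hank (90000) -> MATCH
  Leo (110000) -> MATCH
  Jack (80000) -> MATCH


5 rows:
Xander, 90000
Wendy, 110000
Hank, 90000
Leo, 110000
Jack, 80000


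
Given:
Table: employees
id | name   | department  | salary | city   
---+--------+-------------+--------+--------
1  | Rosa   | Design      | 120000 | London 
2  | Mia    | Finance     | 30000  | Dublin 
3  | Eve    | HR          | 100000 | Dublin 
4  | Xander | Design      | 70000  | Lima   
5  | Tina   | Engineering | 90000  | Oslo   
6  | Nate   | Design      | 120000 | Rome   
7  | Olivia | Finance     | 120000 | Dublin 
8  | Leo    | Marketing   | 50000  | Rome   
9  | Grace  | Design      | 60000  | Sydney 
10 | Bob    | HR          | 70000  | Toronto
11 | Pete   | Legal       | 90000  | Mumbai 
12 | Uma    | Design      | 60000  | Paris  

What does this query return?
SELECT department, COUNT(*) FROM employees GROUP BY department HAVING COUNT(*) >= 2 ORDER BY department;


Groups with count >= 2:
  Design: 5 -> PASS
  Finance: 2 -> PASS
  HR: 2 -> PASS
  Engineering: 1 -> filtered out
  Legal: 1 -> filtered out
  Marketing: 1 -> filtered out


3 groups:
Design, 5
Finance, 2
HR, 2


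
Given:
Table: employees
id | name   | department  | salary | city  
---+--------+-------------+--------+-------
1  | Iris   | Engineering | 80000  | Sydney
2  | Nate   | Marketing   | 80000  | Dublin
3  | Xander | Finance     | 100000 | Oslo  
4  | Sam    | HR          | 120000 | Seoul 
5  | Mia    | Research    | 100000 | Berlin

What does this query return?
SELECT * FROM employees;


SELECT * returns all 5 rows with all columns

5 rows:
1, Iris, Engineering, 80000, Sydney
2, Nate, Marketing, 80000, Dublin
3, Xander, Finance, 100000, Oslo
4, Sam, HR, 120000, Seoul
5, Mia, Research, 100000, Berlin


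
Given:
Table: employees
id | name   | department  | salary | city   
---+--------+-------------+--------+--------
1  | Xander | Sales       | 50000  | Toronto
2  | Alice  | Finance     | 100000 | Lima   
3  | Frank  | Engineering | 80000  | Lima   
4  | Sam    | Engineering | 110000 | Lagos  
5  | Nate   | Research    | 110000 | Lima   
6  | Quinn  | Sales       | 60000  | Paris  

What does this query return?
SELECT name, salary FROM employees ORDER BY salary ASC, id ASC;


Sorting by salary ASC, then id ASC for ties

6 rows:
Xander, 50000
Quinn, 60000
Frank, 80000
Alice, 100000
Sam, 110000
Nate, 110000


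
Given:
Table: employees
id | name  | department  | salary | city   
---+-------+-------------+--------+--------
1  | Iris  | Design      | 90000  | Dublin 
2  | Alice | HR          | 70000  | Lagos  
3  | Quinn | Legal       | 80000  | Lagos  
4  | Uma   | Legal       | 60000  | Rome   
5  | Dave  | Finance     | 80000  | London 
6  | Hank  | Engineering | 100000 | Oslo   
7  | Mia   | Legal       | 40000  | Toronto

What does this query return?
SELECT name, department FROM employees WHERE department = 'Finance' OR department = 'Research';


Filtering: department = 'Finance' OR 'Research'
Matching: 1 rows

1 rows:
Dave, Finance


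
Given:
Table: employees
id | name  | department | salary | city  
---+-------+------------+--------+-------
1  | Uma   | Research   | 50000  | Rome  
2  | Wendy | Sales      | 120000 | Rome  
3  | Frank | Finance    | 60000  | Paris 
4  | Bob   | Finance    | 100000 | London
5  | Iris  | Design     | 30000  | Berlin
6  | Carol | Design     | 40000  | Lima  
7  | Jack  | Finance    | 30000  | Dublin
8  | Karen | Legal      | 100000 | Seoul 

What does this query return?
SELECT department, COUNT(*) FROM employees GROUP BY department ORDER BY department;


Assigning each row to its department group:
  Uma -> Research
  Wendy -> Sales
  Frank -> Finance
  Bob -> Finance
  Iris -> Design
  Carol -> Design
  Jack -> Finance
  Karen -> Legal


5 groups:
Design, 2
Finance, 3
Legal, 1
Research, 1
Sales, 1


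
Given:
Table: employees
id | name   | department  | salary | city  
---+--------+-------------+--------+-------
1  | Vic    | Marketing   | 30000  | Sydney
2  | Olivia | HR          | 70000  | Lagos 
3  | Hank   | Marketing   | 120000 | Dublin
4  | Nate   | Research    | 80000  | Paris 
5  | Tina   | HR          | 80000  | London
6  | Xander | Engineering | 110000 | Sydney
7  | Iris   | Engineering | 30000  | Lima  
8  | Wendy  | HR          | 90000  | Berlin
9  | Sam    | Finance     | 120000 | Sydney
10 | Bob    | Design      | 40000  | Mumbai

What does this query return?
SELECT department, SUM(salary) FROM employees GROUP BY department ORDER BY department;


Summing salary within each department:
  Design: 40000 = 40000
  Engineering: 110000 + 30000 = 140000
  Finance: 120000 = 120000
  HR: 70000 + 80000 + 90000 = 240000
  Marketing: 30000 + 120000 = 150000
  Research: 80000 = 80000


6 groups:
Design, 40000
Engineering, 140000
Finance, 120000
HR, 240000
Marketing, 150000
Research, 80000


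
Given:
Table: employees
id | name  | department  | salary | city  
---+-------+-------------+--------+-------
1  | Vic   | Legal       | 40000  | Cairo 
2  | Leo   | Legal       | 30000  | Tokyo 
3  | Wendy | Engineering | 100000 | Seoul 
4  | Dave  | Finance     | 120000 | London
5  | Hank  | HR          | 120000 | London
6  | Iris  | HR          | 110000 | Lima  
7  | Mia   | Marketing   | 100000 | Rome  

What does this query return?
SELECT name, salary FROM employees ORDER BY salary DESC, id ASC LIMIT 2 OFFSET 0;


Sort by salary DESC (id ASC tiebreak), then skip 0 and take 2
Rows 1 through 2

2 rows:
Dave, 120000
Hank, 120000


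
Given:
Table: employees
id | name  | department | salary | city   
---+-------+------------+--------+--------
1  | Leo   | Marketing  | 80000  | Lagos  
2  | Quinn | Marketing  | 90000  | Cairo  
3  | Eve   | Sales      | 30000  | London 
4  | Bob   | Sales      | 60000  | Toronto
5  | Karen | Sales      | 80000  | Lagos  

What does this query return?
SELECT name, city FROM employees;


Projecting columns: name, city

5 rows:
Leo, Lagos
Quinn, Cairo
Eve, London
Bob, Toronto
Karen, Lagos


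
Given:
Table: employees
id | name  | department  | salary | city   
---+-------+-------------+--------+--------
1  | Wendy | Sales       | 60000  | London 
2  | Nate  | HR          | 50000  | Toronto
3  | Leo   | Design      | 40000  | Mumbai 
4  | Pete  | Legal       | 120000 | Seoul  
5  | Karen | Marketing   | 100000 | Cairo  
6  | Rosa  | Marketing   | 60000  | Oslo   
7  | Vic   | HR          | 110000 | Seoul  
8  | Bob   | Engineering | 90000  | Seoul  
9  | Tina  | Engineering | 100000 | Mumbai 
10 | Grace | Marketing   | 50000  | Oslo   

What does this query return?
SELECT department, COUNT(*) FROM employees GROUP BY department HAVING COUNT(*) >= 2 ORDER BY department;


Groups with count >= 2:
  Engineering: 2 -> PASS
  HR: 2 -> PASS
  Marketing: 3 -> PASS
  Design: 1 -> filtered out
  Legal: 1 -> filtered out
  Sales: 1 -> filtered out


3 groups:
Engineering, 2
HR, 2
Marketing, 3


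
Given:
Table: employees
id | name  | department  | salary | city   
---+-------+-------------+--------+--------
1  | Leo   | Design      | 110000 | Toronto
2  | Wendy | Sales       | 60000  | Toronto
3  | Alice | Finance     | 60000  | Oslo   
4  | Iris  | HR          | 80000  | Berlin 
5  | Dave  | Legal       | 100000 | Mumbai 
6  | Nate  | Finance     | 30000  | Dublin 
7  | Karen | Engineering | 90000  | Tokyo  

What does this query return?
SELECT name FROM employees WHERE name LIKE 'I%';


LIKE 'I%' matches names starting with 'I'
Matching: 1

1 rows:
Iris


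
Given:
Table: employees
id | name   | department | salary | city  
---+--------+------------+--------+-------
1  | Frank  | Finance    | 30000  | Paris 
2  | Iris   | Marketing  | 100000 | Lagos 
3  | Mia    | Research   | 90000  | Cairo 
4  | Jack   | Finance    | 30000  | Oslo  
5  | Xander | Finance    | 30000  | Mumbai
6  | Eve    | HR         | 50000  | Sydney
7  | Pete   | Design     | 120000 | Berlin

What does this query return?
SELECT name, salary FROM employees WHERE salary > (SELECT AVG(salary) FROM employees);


Subquery: AVG(salary) = 64285.71
Filtering: salary > 64285.71
  Iris (100000) -> MATCH
  Mia (90000) -> MATCH
  Pete (120000) -> MATCH


3 rows:
Iris, 100000
Mia, 90000
Pete, 120000


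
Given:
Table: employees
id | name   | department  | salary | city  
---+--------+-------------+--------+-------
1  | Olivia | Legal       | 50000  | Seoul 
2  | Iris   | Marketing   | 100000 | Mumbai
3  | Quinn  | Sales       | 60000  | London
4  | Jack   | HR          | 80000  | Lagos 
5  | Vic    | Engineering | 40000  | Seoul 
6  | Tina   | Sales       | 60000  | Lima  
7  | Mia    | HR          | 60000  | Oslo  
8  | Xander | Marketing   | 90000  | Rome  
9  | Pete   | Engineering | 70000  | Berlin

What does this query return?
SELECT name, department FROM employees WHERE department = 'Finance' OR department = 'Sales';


Filtering: department = 'Finance' OR 'Sales'
Matching: 2 rows

2 rows:
Quinn, Sales
Tina, Sales


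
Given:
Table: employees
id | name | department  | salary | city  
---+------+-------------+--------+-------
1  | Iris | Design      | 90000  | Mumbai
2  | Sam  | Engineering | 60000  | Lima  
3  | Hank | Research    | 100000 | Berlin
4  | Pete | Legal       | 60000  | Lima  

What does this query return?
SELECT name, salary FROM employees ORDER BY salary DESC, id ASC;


Sorting by salary DESC, then id ASC for ties

4 rows:
Hank, 100000
Iris, 90000
Sam, 60000
Pete, 60000


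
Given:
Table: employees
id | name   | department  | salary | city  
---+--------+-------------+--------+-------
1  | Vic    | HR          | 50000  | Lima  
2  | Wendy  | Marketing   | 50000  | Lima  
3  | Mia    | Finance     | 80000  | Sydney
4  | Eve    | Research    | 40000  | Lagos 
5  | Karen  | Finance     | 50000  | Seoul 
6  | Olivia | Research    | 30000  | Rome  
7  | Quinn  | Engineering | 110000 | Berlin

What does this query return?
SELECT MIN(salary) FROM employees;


Salaries: 50000, 50000, 80000, 40000, 50000, 30000, 110000
MIN = 30000

30000


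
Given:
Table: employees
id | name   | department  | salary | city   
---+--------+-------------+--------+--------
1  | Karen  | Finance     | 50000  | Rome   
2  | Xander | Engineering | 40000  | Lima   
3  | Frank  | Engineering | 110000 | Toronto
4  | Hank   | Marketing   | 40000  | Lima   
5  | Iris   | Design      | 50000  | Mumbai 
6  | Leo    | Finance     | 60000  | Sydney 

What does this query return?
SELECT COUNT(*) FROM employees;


COUNT(*) counts all rows

6


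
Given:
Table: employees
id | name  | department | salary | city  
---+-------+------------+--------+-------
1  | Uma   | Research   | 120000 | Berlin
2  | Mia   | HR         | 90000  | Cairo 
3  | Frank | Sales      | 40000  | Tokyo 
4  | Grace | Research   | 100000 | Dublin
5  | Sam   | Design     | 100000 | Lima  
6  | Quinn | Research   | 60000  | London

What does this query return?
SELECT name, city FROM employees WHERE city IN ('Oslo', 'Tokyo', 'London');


Filtering: city IN ('Oslo', 'Tokyo', 'London')
Matching: 2 rows

2 rows:
Frank, Tokyo
Quinn, London


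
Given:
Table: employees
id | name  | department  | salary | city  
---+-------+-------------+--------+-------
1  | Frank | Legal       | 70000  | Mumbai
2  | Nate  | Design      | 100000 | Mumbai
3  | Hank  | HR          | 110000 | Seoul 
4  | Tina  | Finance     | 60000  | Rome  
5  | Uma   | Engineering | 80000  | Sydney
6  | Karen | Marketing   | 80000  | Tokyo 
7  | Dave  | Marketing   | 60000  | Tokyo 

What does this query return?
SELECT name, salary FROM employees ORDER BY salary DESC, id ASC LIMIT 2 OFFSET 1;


Sort by salary DESC (id ASC tiebreak), then skip 1 and take 2
Rows 2 through 3

2 rows:
Nate, 100000
Uma, 80000


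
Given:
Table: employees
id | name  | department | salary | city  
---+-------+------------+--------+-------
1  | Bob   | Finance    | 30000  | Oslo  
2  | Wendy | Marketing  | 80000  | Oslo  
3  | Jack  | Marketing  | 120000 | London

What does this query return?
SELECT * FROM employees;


SELECT * returns all 3 rows with all columns

3 rows:
1, Bob, Finance, 30000, Oslo
2, Wendy, Marketing, 80000, Oslo
3, Jack, Marketing, 120000, London


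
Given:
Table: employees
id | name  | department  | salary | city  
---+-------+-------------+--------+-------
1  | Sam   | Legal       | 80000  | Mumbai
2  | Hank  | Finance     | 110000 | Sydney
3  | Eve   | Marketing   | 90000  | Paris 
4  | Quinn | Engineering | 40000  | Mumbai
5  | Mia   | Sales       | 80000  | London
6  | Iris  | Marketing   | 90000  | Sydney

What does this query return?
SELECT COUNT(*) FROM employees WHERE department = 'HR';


Counting rows where department = 'HR'


0


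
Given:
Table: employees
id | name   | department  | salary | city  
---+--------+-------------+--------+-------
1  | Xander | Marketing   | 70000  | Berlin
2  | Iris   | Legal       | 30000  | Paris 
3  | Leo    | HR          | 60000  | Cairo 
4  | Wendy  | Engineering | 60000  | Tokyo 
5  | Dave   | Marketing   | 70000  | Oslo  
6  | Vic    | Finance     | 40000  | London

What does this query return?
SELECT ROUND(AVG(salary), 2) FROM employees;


SUM(salary) = 330000
COUNT = 6
ROUND(AVG, 2) = ROUND(330000 / 6, 2) = 55000.0

55000.0


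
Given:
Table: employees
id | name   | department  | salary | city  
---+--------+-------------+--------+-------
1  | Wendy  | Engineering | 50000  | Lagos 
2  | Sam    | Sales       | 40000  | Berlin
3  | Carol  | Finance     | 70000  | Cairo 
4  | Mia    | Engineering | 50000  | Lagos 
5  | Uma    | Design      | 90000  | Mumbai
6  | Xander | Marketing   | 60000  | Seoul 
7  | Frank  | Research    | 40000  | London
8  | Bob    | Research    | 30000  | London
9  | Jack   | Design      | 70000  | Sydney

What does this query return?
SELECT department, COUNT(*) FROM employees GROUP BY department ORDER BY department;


Assigning each row to its department group:
  Wendy -> Engineering
  Sam -> Sales
  Carol -> Finance
  Mia -> Engineering
  Uma -> Design
  Xander -> Marketing
  Frank -> Research
  Bob -> Research
  Jack -> Design


6 groups:
Design, 2
Engineering, 2
Finance, 1
Marketing, 1
Research, 2
Sales, 1


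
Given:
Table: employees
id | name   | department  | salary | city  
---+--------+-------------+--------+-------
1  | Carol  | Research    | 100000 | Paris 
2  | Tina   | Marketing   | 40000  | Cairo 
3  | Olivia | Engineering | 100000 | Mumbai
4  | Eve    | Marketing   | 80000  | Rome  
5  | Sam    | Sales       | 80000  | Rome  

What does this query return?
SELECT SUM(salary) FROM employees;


SUM(salary) = 100000 + 40000 + 100000 + 80000 + 80000 = 400000

400000


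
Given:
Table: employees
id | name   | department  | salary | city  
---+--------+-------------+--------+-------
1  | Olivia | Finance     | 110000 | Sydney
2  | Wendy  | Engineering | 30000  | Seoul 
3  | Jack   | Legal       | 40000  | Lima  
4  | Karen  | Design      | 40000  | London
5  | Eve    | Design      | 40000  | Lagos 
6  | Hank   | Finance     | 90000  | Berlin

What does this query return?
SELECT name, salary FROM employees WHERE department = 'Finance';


Filtering: department = 'Finance'
Matching rows: 2

2 rows:
Olivia, 110000
Hank, 90000


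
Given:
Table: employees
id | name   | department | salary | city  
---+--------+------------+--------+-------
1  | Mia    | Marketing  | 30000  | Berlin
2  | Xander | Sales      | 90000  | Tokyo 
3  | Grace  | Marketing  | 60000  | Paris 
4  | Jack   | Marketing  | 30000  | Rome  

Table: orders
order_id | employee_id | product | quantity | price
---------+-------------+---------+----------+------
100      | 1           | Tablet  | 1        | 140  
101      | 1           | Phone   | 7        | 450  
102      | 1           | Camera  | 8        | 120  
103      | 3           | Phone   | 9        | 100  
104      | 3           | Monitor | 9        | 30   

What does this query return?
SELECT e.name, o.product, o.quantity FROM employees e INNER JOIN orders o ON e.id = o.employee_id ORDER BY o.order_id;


Joining employees.id = orders.employee_id:
  employee Mia (id=1) -> order Tablet
  employee Mia (id=1) -> order Phone
  employee Mia (id=1) -> order Camera
  employee Grace (id=3) -> order Phone
  employee Grace (id=3) -> order Monitor


5 rows:
Mia, Tablet, 1
Mia, Phone, 7
Mia, Camera, 8
Grace, Phone, 9
Grace, Monitor, 9


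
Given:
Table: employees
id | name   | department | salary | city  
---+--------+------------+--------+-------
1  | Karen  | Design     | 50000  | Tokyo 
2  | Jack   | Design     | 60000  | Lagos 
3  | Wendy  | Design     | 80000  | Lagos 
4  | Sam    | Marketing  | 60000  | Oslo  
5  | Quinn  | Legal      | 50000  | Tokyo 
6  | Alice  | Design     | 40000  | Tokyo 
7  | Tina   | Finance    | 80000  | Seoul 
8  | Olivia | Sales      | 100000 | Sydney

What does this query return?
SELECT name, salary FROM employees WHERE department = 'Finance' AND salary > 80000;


Filtering: department = 'Finance' AND salary > 80000
Matching: 0 rows

Empty result set (0 rows)


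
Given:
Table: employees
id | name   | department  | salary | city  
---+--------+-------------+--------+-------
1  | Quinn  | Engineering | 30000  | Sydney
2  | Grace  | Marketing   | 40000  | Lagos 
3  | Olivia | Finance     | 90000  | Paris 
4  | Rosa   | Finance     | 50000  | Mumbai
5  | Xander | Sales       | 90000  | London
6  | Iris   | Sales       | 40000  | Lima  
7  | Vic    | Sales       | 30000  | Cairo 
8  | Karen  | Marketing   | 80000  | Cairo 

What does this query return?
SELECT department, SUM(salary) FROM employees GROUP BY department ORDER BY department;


Summing salary within each department:
  Engineering: 30000 = 30000
  Finance: 90000 + 50000 = 140000
  Marketing: 40000 + 80000 = 120000
  Sales: 90000 + 40000 + 30000 = 160000


4 groups:
Engineering, 30000
Finance, 140000
Marketing, 120000
Sales, 160000


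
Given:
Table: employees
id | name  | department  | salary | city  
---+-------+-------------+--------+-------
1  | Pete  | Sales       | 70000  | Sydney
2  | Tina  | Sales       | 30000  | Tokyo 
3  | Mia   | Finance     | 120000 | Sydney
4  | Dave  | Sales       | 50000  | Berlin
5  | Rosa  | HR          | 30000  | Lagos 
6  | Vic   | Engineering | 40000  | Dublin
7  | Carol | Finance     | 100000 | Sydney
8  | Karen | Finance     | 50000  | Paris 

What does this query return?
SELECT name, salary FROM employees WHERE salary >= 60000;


Filtering: salary >= 60000
Matching: 3 rows

3 rows:
Pete, 70000
Mia, 120000
Carol, 100000


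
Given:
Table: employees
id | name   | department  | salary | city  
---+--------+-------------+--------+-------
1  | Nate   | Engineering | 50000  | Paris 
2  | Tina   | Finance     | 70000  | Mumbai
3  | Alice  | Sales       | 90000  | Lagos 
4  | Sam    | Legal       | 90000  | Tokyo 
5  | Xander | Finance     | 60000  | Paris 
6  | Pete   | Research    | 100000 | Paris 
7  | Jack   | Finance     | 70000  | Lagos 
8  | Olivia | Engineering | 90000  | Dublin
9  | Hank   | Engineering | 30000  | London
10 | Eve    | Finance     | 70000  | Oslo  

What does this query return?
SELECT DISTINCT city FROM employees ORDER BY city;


All 'city' values (row order): Paris, Mumbai, Lagos, Tokyo, Paris, Paris, Lagos, Dublin, London, Oslo
Removing duplicates leaves 7 unique value(s).

7 values:
Dublin
Lagos
London
Mumbai
Oslo
Paris
Tokyo


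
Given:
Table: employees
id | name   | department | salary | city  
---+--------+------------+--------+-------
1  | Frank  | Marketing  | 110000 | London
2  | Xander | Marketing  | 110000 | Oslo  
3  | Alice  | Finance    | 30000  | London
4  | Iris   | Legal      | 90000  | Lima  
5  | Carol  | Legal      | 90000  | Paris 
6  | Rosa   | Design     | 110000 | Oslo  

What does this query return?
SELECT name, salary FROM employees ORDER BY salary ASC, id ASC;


Sorting by salary ASC, then id ASC for ties

6 rows:
Alice, 30000
Iris, 90000
Carol, 90000
Frank, 110000
Xander, 110000
Rosa, 110000


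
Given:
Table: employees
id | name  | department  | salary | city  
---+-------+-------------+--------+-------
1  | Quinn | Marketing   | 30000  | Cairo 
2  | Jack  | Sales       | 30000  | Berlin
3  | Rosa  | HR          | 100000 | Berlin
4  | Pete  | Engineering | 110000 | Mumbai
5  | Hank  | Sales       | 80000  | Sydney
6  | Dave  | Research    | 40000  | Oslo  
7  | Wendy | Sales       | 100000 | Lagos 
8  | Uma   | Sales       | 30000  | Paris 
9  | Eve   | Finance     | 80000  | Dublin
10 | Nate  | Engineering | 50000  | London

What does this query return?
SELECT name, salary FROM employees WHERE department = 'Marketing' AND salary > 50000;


Filtering: department = 'Marketing' AND salary > 50000
Matching: 0 rows

Empty result set (0 rows)


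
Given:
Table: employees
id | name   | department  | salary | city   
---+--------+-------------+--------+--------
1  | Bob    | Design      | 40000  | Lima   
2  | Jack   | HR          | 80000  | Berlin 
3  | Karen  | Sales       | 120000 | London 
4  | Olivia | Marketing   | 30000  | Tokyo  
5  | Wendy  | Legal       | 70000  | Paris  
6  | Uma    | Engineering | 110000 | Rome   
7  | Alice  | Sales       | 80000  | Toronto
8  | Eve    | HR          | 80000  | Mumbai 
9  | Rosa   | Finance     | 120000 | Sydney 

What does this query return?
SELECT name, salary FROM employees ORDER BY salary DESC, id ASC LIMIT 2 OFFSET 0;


Sort by salary DESC (id ASC tiebreak), then skip 0 and take 2
Rows 1 through 2

2 rows:
Karen, 120000
Rosa, 120000


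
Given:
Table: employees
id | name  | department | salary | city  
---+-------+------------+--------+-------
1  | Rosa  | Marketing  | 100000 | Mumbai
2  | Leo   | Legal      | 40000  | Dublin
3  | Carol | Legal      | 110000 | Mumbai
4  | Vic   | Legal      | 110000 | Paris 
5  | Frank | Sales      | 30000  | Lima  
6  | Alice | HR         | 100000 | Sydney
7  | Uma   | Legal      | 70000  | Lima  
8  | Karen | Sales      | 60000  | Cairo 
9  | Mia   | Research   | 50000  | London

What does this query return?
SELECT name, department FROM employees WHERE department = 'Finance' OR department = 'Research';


Filtering: department = 'Finance' OR 'Research'
Matching: 1 rows

1 rows:
Mia, Research


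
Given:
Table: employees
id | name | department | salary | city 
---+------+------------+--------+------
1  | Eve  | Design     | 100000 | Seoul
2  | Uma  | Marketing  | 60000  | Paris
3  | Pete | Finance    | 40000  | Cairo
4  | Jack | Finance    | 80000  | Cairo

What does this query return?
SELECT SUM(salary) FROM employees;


SUM(salary) = 100000 + 60000 + 40000 + 80000 = 280000

280000


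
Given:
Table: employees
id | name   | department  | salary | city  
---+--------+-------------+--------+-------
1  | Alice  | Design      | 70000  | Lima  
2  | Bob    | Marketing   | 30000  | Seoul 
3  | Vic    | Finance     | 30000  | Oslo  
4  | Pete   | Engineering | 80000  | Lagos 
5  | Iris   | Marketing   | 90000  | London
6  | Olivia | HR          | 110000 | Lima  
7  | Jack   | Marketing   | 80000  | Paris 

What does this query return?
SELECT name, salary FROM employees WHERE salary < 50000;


Filtering: salary < 50000
Matching: 2 rows

2 rows:
Bob, 30000
Vic, 30000


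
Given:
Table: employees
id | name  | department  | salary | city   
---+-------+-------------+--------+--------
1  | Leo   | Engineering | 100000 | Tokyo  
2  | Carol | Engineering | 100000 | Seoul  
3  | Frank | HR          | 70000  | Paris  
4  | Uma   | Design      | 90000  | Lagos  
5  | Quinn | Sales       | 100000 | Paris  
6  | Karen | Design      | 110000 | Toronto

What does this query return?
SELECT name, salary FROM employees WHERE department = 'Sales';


Filtering: department = 'Sales'
Matching rows: 1

1 rows:
Quinn, 100000


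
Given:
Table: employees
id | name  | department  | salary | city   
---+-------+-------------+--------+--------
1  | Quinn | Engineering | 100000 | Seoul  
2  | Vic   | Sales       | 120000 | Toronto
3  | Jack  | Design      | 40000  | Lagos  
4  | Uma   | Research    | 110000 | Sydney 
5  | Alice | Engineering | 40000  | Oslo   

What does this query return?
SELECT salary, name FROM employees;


Projecting columns: salary, name

5 rows:
100000, Quinn
120000, Vic
40000, Jack
110000, Uma
40000, Alice


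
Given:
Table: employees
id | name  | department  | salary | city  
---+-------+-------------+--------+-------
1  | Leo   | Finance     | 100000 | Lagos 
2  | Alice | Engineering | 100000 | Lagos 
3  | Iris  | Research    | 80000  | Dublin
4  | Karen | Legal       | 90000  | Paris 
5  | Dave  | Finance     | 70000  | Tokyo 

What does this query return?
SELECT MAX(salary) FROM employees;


Salaries: 100000, 100000, 80000, 90000, 70000
MAX = 100000

100000


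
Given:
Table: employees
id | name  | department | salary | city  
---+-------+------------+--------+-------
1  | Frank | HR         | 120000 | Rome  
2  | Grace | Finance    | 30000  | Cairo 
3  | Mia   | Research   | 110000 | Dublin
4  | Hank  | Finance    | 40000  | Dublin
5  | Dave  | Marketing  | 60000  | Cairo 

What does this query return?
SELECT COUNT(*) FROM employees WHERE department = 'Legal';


Counting rows where department = 'Legal'


0


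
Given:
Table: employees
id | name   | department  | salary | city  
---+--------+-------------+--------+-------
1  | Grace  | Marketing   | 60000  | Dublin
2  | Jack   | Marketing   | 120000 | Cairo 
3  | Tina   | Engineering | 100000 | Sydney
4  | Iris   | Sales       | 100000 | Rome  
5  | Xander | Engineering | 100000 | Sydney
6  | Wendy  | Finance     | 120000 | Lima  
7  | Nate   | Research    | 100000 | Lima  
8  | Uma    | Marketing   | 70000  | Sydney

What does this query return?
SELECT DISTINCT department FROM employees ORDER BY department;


All 'department' values (row order): Marketing, Marketing, Engineering, Sales, Engineering, Finance, Research, Marketing
Removing duplicates leaves 5 unique value(s).

5 values:
Engineering
Finance
Marketing
Research
Sales


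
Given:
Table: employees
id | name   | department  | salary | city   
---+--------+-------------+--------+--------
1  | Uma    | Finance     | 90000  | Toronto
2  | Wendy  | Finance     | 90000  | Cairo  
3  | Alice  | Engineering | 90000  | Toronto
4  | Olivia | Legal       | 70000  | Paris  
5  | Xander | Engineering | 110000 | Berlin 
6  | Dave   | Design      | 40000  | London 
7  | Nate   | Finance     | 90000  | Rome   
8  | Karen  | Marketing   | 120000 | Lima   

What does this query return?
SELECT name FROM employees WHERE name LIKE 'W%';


LIKE 'W%' matches names starting with 'W'
Matching: 1

1 rows:
Wendy


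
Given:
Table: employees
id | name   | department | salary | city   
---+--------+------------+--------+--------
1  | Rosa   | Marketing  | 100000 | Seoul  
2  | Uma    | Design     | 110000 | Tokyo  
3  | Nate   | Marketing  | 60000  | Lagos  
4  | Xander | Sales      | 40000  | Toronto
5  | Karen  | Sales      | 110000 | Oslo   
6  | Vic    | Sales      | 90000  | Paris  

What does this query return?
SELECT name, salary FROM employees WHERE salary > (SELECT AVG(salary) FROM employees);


Subquery: AVG(salary) = 85000.0
Filtering: salary > 85000.0
  Rosa (100000) -> MATCH
  Uma (110000) -> MATCH
  Karen (110000) -> MATCH
  Vic (90000) -> MATCH


4 rows:
Rosa, 100000
Uma, 110000
Karen, 110000
Vic, 90000


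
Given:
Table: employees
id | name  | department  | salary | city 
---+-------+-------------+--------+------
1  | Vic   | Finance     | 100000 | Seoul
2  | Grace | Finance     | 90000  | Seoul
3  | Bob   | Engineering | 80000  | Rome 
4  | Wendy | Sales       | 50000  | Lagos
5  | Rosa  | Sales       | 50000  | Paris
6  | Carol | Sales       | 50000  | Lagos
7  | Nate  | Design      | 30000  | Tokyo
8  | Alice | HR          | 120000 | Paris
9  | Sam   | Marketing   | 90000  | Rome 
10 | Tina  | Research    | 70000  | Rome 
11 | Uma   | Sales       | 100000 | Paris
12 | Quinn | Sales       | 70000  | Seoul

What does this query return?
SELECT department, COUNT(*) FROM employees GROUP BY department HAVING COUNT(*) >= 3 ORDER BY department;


Groups with count >= 3:
  Sales: 5 -> PASS
  Design: 1 -> filtered out
  Engineering: 1 -> filtered out
  Finance: 2 -> filtered out
  HR: 1 -> filtered out
  Marketing: 1 -> filtered out
  Research: 1 -> filtered out


1 groups:
Sales, 5


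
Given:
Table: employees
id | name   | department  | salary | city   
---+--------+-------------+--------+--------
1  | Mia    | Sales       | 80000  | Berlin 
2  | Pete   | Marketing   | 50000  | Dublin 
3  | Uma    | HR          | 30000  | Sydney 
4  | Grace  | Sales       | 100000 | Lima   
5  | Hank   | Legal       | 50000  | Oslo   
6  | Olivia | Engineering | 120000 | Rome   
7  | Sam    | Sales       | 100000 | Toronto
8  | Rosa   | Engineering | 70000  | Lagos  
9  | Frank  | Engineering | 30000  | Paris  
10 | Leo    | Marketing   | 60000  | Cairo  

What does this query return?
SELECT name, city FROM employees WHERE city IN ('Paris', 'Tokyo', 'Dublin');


Filtering: city IN ('Paris', 'Tokyo', 'Dublin')
Matching: 2 rows

2 rows:
Pete, Dublin
Frank, Paris


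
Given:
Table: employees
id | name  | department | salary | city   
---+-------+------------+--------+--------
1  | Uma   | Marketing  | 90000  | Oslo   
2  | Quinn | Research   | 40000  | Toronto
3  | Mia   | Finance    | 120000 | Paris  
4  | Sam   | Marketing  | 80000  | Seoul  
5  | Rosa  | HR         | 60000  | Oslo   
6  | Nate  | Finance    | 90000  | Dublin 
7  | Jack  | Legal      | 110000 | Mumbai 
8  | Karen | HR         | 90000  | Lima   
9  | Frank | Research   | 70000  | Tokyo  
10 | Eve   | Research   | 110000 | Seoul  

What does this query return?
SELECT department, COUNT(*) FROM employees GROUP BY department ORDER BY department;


Assigning each row to its department group:
  Uma -> Marketing
  Quinn -> Research
  Mia -> Finance
  Sam -> Marketing
  Rosa -> HR
  Nate -> Finance
  Jack -> Legal
  Karen -> HR
  Frank -> Research
  Eve -> Research


5 groups:
Finance, 2
HR, 2
Legal, 1
Marketing, 2
Research, 3


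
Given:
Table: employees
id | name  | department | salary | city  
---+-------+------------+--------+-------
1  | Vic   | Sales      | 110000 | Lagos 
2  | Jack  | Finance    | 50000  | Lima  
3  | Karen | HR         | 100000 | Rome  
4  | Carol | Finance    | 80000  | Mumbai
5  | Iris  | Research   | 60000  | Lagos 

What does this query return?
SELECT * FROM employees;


SELECT * returns all 5 rows with all columns

5 rows:
1, Vic, Sales, 110000, Lagos
2, Jack, Finance, 50000, Lima
3, Karen, HR, 100000, Rome
4, Carol, Finance, 80000, Mumbai
5, Iris, Research, 60000, Lagos


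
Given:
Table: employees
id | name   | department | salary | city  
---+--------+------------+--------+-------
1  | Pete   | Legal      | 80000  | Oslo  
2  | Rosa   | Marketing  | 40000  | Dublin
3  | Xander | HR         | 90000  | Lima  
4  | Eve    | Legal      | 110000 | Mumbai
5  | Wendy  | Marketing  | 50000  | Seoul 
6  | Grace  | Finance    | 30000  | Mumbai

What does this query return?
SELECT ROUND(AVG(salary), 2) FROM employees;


SUM(salary) = 400000
COUNT = 6
ROUND(AVG, 2) = ROUND(400000 / 6, 2) = 66666.67

66666.67


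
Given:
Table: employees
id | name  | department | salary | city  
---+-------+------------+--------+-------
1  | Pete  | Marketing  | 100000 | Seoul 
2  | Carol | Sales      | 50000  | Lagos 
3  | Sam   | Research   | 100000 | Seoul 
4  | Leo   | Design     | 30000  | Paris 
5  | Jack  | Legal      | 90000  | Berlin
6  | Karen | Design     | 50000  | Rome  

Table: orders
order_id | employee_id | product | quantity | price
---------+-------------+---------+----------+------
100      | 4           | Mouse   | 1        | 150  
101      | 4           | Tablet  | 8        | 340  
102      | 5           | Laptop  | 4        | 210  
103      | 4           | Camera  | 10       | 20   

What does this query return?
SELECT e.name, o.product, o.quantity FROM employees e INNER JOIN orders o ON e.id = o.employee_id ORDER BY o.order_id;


Joining employees.id = orders.employee_id:
  employee Leo (id=4) -> order Mouse
  employee Leo (id=4) -> order Tablet
  employee Jack (id=5) -> order Laptop
  employee Leo (id=4) -> order Camera


4 rows:
Leo, Mouse, 1
Leo, Tablet, 8
Jack, Laptop, 4
Leo, Camera, 10


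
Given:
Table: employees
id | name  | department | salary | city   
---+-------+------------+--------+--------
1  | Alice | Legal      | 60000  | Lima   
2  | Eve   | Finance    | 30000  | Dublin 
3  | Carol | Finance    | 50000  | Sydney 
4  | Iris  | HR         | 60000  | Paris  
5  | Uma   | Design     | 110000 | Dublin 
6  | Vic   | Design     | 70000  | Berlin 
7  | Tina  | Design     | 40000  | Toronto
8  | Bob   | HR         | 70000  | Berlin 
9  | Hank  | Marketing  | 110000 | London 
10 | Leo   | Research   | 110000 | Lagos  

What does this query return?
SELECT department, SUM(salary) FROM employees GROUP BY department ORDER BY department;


Summing salary within each department:
  Design: 110000 + 70000 + 40000 = 220000
  Finance: 30000 + 50000 = 80000
  HR: 60000 + 70000 = 130000
  Legal: 60000 = 60000
  Marketing: 110000 = 110000
  Research: 110000 = 110000


6 groups:
Design, 220000
Finance, 80000
HR, 130000
Legal, 60000
Marketing, 110000
Research, 110000


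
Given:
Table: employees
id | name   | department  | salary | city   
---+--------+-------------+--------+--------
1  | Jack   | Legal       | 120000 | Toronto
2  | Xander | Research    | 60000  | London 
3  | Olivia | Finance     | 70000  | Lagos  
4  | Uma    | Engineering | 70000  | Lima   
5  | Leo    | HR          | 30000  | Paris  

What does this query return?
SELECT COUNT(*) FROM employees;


COUNT(*) counts all rows

5


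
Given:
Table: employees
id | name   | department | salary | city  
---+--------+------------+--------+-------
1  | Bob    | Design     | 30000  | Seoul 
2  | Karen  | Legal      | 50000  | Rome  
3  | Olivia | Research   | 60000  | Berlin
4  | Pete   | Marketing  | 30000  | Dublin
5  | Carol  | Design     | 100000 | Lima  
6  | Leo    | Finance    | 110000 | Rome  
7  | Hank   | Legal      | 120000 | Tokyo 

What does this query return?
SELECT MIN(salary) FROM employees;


Salaries: 30000, 50000, 60000, 30000, 100000, 110000, 120000
MIN = 30000

30000


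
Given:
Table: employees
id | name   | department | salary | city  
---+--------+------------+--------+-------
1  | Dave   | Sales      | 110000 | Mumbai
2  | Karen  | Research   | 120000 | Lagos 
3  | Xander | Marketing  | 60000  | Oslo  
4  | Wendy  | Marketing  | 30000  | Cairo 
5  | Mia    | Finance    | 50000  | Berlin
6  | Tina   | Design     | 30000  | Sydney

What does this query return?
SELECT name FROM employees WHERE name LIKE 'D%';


LIKE 'D%' matches names starting with 'D'
Matching: 1

1 rows:
Dave


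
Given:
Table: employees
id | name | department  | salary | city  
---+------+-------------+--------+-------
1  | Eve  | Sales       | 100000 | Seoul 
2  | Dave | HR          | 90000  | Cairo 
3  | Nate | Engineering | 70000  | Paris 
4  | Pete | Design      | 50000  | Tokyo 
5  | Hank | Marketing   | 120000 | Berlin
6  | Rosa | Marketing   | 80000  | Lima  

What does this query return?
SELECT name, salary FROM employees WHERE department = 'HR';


Filtering: department = 'HR'
Matching rows: 1

1 rows:
Dave, 90000
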